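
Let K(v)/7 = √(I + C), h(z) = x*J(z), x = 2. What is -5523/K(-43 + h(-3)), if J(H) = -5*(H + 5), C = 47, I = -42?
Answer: -789*√5/5 ≈ -352.85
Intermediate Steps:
J(H) = -25 - 5*H (J(H) = -5*(5 + H) = -25 - 5*H)
h(z) = -50 - 10*z (h(z) = 2*(-25 - 5*z) = -50 - 10*z)
K(v) = 7*√5 (K(v) = 7*√(-42 + 47) = 7*√5)
-5523/K(-43 + h(-3)) = -5523*√5/35 = -789*√5/5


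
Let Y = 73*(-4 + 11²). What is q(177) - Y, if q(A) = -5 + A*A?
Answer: 22783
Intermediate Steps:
Y = 8541 (Y = 73*(-4 + 121) = 73*117 = 8541)
q(A) = -5 + A²
q(177) - Y = (-5 + 177²) - 1*8541 = (-5 + 31329) - 8541 = 31324 - 8541 = 22783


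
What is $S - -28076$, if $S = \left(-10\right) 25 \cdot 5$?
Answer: $26826$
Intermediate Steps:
$S = -1250$ ($S = \left(-250\right) 5 = -1250$)
$S - -28076 = -1250 - -28076 = -1250 + 28076 = 26826$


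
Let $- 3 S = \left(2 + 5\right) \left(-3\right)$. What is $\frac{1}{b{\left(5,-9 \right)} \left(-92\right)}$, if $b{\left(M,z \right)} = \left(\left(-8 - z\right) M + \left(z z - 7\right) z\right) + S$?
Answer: $\frac{1}{60168} \approx 1.662 \cdot 10^{-5}$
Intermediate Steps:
$S = 7$ ($S = - \frac{\left(2 + 5\right) \left(-3\right)}{3} = - \frac{7 \left(-3\right)}{3} = \left(- \frac{1}{3}\right) \left(-21\right) = 7$)
$b{\left(M,z \right)} = 7 + M \left(-8 - z\right) + z \left(-7 + z^{2}\right)$ ($b{\left(M,z \right)} = \left(\left(-8 - z\right) M + \left(z z - 7\right) z\right) + 7 = \left(M \left(-8 - z\right) + \left(z^{2} - 7\right) z\right) + 7 = \left(M \left(-8 - z\right) + \left(-7 + z^{2}\right) z\right) + 7 = \left(M \left(-8 - z\right) + z \left(-7 + z^{2}\right)\right) + 7 = 7 + M \left(-8 - z\right) + z \left(-7 + z^{2}\right)$)
$\frac{1}{b{\left(5,-9 \right)} \left(-92\right)} = \frac{1}{\left(7 + \left(-9\right)^{3} - 40 - -63 - 5 \left(-9\right)\right) \left(-92\right)} = \frac{1}{\left(7 - 729 - 40 + 63 + 45\right) \left(-92\right)} = \frac{1}{\left(-654\right) \left(-92\right)} = \frac{1}{60168}$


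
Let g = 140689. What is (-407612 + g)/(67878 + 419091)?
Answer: -266923/486969 ≈ -0.54813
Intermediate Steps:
(-407612 + g)/(67878 + 419091) = (-407612 + 140689)/(67878 + 419091) = -266923/486969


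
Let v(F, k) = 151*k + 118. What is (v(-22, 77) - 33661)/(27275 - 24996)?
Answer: -21916/2279 ≈ -9.6165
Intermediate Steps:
v(F, k) = 118 + 151*k
(v(-22, 77) - 33661)/(27275 - 24996) = ((118 + 151*77) - 33661)/(27275 - 24996) = ((118 + 11627) - 33661)/2279 = (11745 - 33661)*(1/2279) = -21916*1/2279 = -21916/2279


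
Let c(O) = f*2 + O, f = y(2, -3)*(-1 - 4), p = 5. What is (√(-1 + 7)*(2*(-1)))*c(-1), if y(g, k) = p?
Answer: 102*√6 ≈ 249.85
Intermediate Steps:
y(g, k) = 5
f = -25 (f = 5*(-1 - 4) = 5*(-5) = -25)
c(O) = -50 + O (c(O) = -25*2 + O = -50 + O)
(√(-1 + 7)*(2*(-1)))*c(-1) = (√(-1 + 7)*(2*(-1)))*(-50 - 1) = (√6*(-2))*(-51) = -2*√6*(-51) = 102*√6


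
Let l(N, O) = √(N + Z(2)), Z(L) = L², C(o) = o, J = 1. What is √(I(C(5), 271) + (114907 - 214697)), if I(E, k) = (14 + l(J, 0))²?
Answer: √(-99790 + (14 + √5)²) ≈ 315.48*I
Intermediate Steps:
l(N, O) = √(4 + N) (l(N, O) = √(N + 2²) = √(N + 4) = √(4 + N))
I(E, k) = (14 + √5)² (I(E, k) = (14 + √(4 + 1))² = (14 + √5)²)
√(I(C(5), 271) + (114907 - 214697)) = √((14 + √5)² + (114907 - 214697)) = √((14 + √5)² - 99790) = √(-99790 + (14 + √5)²)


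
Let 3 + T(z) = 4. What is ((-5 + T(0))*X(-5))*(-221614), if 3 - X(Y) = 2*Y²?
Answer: -41663432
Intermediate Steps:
T(z) = 1 (T(z) = -3 + 4 = 1)
X(Y) = 3 - 2*Y²
((-5 + T(0))*X(-5))*(-221614) = ((-5 + 1)*(3 - 2*(-5)²))*(-221614) = -4*(3 - 2*25)*(-221614) = -4*(3 - 50)*(-221614) = -4*(-47)*(-221614) = 188*(-221614) = -41663432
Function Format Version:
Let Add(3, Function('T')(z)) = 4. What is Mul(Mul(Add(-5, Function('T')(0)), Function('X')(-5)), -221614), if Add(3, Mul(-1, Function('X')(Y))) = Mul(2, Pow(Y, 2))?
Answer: -41663432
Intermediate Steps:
Function('T')(z) = 1 (Function('T')(z) = Add(-3, 4) = 1)
Function('X')(Y) = Add(3, Mul(-2, Pow(Y, 2))) (Function('X')(Y) = Add(3, Mul(-1, Mul(2, Pow(Y, 2)))) = Add(3, Mul(-2, Pow(Y, 2))))
Mul(Mul(Add(-5, Function('T')(0)), Function('X')(-5)), -221614) = Mul(Mul(Add(-5, 1), Add(3, Mul(-2, Pow(-5, 2)))), -221614) = Mul(Mul(-4, Add(3, Mul(-2, 25))), -221614) = Mul(Mul(-4, Add(3, -50)), -221614) = Mul(Mul(-4, -47), -221614) = Mul(188, -221614) = -41663432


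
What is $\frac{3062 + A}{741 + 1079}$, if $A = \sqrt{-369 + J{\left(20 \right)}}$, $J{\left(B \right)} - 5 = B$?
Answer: $\frac{1531}{910} + \frac{i \sqrt{86}}{910} \approx 1.6824 + 0.010191 i$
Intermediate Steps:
$J{\left(B \right)} = 5 + B$
$A = 2 i \sqrt{86}$ ($A = \sqrt{-369 + \left(5 + 20\right)} = \sqrt{-369 + 25} = \sqrt{-344} = 2 i \sqrt{86} \approx 18.547 i$)
$\frac{3062 + A}{741 + 1079} = \frac{3062 + 2 i \sqrt{86}}{741 + 1079} = \frac{3062 + 2 i \sqrt{86}}{1820} = \left(3062 + 2 i \sqrt{86}\right) \frac{1}{1820} = \frac{1531}{910} + \frac{i \sqrt{86}}{910}$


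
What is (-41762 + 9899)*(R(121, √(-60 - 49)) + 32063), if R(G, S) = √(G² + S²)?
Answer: -1021623369 - 63726*√3633 ≈ -1.0255e+9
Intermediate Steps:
(-41762 + 9899)*(R(121, √(-60 - 49)) + 32063) = (-41762 + 9899)*(√(121² + (√(-60 - 49))²) + 32063) = -31863*(√(14641 + (√(-109))²) + 32063) = -31863*(√(14641 + (I*√109)²) + 32063) = -31863*(√(14641 - 109) + 32063) = -31863*(√14532 + 32063) = -31863*(2*√3633 + 32063) = -31863*(32063 + 2*√3633) = -1021623369 - 63726*√3633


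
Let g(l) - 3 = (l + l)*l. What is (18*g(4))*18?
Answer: 11340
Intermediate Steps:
g(l) = 3 + 2*l² (g(l) = 3 + (l + l)*l = 3 + (2*l)*l = 3 + 2*l²)
(18*g(4))*18 = (18*(3 + 2*4²))*18 = (18*(3 + 2*16))*18 = (18*(3 + 32))*18 = (18*35)*18 = 630*18 = 11340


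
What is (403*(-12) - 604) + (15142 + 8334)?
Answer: 18036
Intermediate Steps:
(403*(-12) - 604) + (15142 + 8334) = (-4836 - 604) + 23476 = -5440 + 23476 = 18036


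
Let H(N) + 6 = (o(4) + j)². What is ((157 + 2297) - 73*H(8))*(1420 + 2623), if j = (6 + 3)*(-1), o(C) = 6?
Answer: 9036105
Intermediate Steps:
j = -9 (j = 9*(-1) = -9)
H(N) = 3 (H(N) = -6 + (6 - 9)² = -6 + (-3)² = -6 + 9 = 3)
((157 + 2297) - 73*H(8))*(1420 + 2623) = ((157 + 2297) - 73*3)*(1420 + 2623) = (2454 - 219)*4043 = 2235*4043 = 9036105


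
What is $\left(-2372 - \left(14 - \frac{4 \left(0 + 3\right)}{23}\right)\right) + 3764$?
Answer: $\frac{31706}{23} \approx 1378.5$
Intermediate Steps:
$\left(-2372 - \left(14 - \frac{4 \left(0 + 3\right)}{23}\right)\right) + 3764 = \left(-2372 - \left(14 - \frac{4 \cdot 3}{23}\right)\right) + 3764 = \left(-2372 + \left(-14 + \frac{1}{23} \cdot 12\right)\right) + 3764 = \left(-2372 + \left(-14 + \frac{12}{23}\right)\right) + 3764 = \left(-2372 - \frac{310}{23}\right) + 3764 = - \frac{54866}{23} + 3764 = \frac{31706}{23}$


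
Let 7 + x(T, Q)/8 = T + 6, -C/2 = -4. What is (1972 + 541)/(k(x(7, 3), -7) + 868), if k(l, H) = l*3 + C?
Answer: 2513/1020 ≈ 2.4637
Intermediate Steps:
C = 8 (C = -2*(-4) = 8)
x(T, Q) = -8 + 8*T (x(T, Q) = -56 + 8*(T + 6) = -56 + 8*(6 + T) = -56 + (48 + 8*T) = -8 + 8*T)
k(l, H) = 8 + 3*l (k(l, H) = l*3 + 8 = 3*l + 8 = 8 + 3*l)
(1972 + 541)/(k(x(7, 3), -7) + 868) = (1972 + 541)/((8 + 3*(-8 + 8*7)) + 868) = 2513/((8 + 3*(-8 + 56)) + 868) = 2513/((8 + 3*48) + 868) = 2513/((8 + 144) + 868) = 2513/(152 + 868) = 2513/1020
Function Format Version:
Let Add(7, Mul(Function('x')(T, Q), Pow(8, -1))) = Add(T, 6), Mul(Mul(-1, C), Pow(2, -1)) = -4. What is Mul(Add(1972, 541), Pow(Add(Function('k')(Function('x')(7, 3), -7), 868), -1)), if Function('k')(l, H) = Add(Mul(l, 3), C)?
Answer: Rational(2513, 1020) ≈ 2.4637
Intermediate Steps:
C = 8 (C = Mul(-2, -4) = 8)
Function('x')(T, Q) = Add(-8, Mul(8, T)) (Function('x')(T, Q) = Add(-56, Mul(8, Add(T, 6))) = Add(-56, Mul(8, Add(6, T))) = Add(-56, Add(48, Mul(8, T))) = Add(-8, Mul(8, T)))
Function('k')(l, H) = Add(8, Mul(3, l)) (Function('k')(l, H) = Add(Mul(l, 3), 8) = Add(Mul(3, l), 8) = Add(8, Mul(3, l)))
Mul(Add(1972, 541), Pow(Add(Function('k')(Function('x')(7, 3), -7), 868), -1)) = Mul(Add(1972, 541), Pow(Add(Add(8, Mul(3, Add(-8, Mul(8, 7)))), 868), -1)) = Mul(2513, Pow(Add(Add(8, Mul(3, Add(-8, 56))), 868), -1)) = Mul(2513, Pow(Add(Add(8, Mul(3, 48)), 868), -1)) = Mul(2513, Pow(Add(Add(8, 144), 868), -1)) = Mul(2513, Pow(Add(152, 868), -1)) = Mul(2513, Pow(1020, -1)) = Mul(2513, Rational(1, 1020)) = Rational(2513, 1020)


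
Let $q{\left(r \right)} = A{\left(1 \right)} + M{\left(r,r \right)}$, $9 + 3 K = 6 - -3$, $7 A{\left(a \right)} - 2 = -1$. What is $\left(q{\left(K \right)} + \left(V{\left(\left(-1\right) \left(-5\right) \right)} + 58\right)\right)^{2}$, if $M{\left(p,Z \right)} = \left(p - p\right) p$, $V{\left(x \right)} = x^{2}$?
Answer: $\frac{338724}{49} \approx 6912.7$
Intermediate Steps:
$A{\left(a \right)} = \frac{1}{7}$ ($A{\left(a \right)} = \frac{2}{7} + \frac{1}{7} \left(-1\right) = \frac{2}{7} - \frac{1}{7} = \frac{1}{7}$)
$K = 0$ ($K = -3 + \frac{6 - -3}{3} = -3 + \frac{6 + 3}{3} = -3 + \frac{1}{3} \cdot 9 = -3 + 3 = 0$)
$M{\left(p,Z \right)} = 0$ ($M{\left(p,Z \right)} = 0 p = 0$)
$q{\left(r \right)} = \frac{1}{7}$ ($q{\left(r \right)} = \frac{1}{7} + 0 = \frac{1}{7}$)
$\left(q{\left(K \right)} + \left(V{\left(\left(-1\right) \left(-5\right) \right)} + 58\right)\right)^{2} = \left(\frac{1}{7} + \left(\left(\left(-1\right) \left(-5\right)\right)^{2} + 58\right)\right)^{2} = \left(\frac{1}{7} + \left(5^{2} + 58\right)\right)^{2} = \left(\frac{1}{7} + \left(25 + 58\right)\right)^{2} = \left(\frac{1}{7} + 83\right)^{2} = \left(\frac{582}{7}\right)^{2} = \frac{338724}{49}$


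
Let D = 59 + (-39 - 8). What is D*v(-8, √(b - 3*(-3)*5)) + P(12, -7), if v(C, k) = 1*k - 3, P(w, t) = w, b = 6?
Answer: -24 + 12*√51 ≈ 61.697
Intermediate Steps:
v(C, k) = -3 + k (v(C, k) = k - 3 = -3 + k)
D = 12 (D = 59 - 47 = 12)
D*v(-8, √(b - 3*(-3)*5)) + P(12, -7) = 12*(-3 + √(6 - 3*(-3)*5)) + 12 = 12*(-3 + √(6 + 9*5)) + 12 = 12*(-3 + √(6 + 45)) + 12 = 12*(-3 + √51) + 12 = (-36 + 12*√51) + 12 = -24 + 12*√51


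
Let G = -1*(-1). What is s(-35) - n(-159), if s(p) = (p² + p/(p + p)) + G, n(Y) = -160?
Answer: 2773/2 ≈ 1386.5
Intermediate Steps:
G = 1
s(p) = 3/2 + p² (s(p) = (p² + p/(p + p)) + 1 = (p² + p/((2*p))) + 1 = (p² + (1/(2*p))*p) + 1 = (p² + ½) + 1 = (½ + p²) + 1 = 3/2 + p²)
s(-35) - n(-159) = (3/2 + (-35)²) - 1*(-160) = (3/2 + 1225) + 160 = 2453/2 + 160 = 2773/2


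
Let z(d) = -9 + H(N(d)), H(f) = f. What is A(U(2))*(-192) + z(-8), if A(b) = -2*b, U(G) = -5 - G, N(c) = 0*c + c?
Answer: -2705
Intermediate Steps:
N(c) = c (N(c) = 0 + c = c)
z(d) = -9 + d
A(U(2))*(-192) + z(-8) = -2*(-5 - 1*2)*(-192) + (-9 - 8) = -2*(-5 - 2)*(-192) - 17 = -2*(-7)*(-192) - 17 = 14*(-192) - 17 = -2688 - 17 = -2705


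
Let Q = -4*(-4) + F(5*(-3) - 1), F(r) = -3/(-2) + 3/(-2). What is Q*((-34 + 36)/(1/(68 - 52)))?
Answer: 512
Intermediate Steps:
F(r) = 0 (F(r) = -3*(-½) + 3*(-½) = 3/2 - 3/2 = 0)
Q = 16 (Q = -4*(-4) + 0 = 16 + 0 = 16)
Q*((-34 + 36)/(1/(68 - 52))) = 16*((-34 + 36)/(1/(68 - 52))) = 16*(2/(1/16)) = 16*(2*16) = 16*32 = 512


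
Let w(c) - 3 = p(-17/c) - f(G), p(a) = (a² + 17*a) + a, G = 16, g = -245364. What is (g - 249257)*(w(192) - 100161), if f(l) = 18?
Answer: 1826608904131267/36864 ≈ 4.9550e+10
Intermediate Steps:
p(a) = a² + 18*a
w(c) = -15 - 17*(18 - 17/c)/c (w(c) = 3 + ((-17/c)*(18 - 17/c) - 1*18) = 3 + (-17*(18 - 17/c)/c - 18) = 3 + (-18 - 17*(18 - 17/c)/c) = -15 - 17*(18 - 17/c)/c)
(g - 249257)*(w(192) - 100161) = (-245364 - 249257)*((-15 - 306/192 + 289/192²) - 100161) = -494621*((-15 - 306*1/192 + 289*(1/36864)) - 100161) = -494621*((-15 - 51/32 + 289/36864) - 100161) = -494621*(-611423/36864 - 100161) = -494621*(-3692946527/36864) = 1826608904131267/36864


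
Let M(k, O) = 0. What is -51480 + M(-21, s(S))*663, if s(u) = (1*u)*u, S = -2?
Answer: -51480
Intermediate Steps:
s(u) = u² (s(u) = u*u = u²)
-51480 + M(-21, s(S))*663 = -51480 + 0*663 = -51480 + 0 = -51480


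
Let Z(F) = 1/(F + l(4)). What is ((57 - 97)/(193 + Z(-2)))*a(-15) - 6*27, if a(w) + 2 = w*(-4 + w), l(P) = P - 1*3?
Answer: -5303/24 ≈ -220.96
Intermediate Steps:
l(P) = -3 + P (l(P) = P - 3 = -3 + P)
Z(F) = 1/(1 + F) (Z(F) = 1/(F + (-3 + 4)) = 1/(F + 1) = 1/(1 + F))
a(w) = -2 + w*(-4 + w)
((57 - 97)/(193 + Z(-2)))*a(-15) - 6*27 = ((57 - 97)/(193 + 1/(1 - 2)))*(-2 + (-15)**2 - 4*(-15)) - 6*27 = (-40/(193 + 1/(-1)))*(-2 + 225 + 60) - 162 = -40/(193 - 1)*283 - 162 = -40/192*283 - 162 = -40*1/192*283 - 162 = -5/24*283 - 162 = -1415/24 - 162 = -5303/24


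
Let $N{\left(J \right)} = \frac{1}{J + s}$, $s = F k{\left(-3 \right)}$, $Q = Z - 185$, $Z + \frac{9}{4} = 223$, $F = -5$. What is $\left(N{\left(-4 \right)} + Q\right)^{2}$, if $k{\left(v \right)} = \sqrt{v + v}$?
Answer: $\frac{406120 \sqrt{6} + 1372363 i}{16 \left(20 \sqrt{6} + 67 i\right)} \approx 1276.3 + 5.2717 i$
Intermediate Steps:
$Z = \frac{883}{4}$ ($Z = - \frac{9}{4} + 223 = \frac{883}{4} \approx 220.75$)
$k{\left(v \right)} = \sqrt{2} \sqrt{v}$ ($k{\left(v \right)} = \sqrt{2 v} = \sqrt{2} \sqrt{v}$)
$Q = \frac{143}{4}$ ($Q = \frac{883}{4} - 185 = \frac{143}{4} \approx 35.75$)
$s = - 5 i \sqrt{6}$ ($s = - 5 \sqrt{2} \sqrt{-3} = - 5 \sqrt{2} i \sqrt{3} = - 5 i \sqrt{6} \approx - 12.247 i$)
$N{\left(J \right)} = \frac{1}{J - 5 i \sqrt{6}}$
$\left(N{\left(-4 \right)} + Q\right)^{2} = \left(\frac{1}{-4 - 5 i \sqrt{6}} + \frac{143}{4}\right)^{2} = \left(\frac{143}{4} + \frac{1}{-4 - 5 i \sqrt{6}}\right)^{2}$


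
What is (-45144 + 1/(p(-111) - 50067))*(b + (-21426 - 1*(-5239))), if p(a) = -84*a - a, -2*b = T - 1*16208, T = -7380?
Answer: 8058040402537/40632 ≈ 1.9832e+8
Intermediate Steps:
b = 11794 (b = -(-7380 - 1*16208)/2 = -(-7380 - 16208)/2 = -1/2*(-23588) = 11794)
p(a) = -85*a
(-45144 + 1/(p(-111) - 50067))*(b + (-21426 - 1*(-5239))) = (-45144 + 1/(-85*(-111) - 50067))*(11794 + (-21426 - 1*(-5239))) = (-45144 + 1/(9435 - 50067))*(11794 + (-21426 + 5239)) = (-45144 + 1/(-40632))*(11794 - 16187) = (-45144 - 1/40632)*(-4393) = -1834291009/40632*(-4393) = 8058040402537/40632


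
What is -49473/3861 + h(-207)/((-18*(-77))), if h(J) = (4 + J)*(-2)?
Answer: -16114/1287 ≈ -12.521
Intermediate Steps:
h(J) = -8 - 2*J
-49473/3861 + h(-207)/((-18*(-77))) = -49473/3861 + (-8 - 2*(-207))/((-18*(-77))) = -49473*1/3861 + (-8 + 414)/1386 = -5497/429 + 406*(1/1386) = -5497/429 + 29/99 = -16114/1287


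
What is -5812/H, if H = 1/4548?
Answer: -26432976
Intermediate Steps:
H = 1/4548 ≈ 0.00021988
-5812/H = -5812/1/4548 = -5812*4548 = -26432976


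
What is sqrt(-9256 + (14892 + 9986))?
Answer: sqrt(15622) ≈ 124.99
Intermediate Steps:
sqrt(-9256 + (14892 + 9986)) = sqrt(-9256 + 24878) = sqrt(15622)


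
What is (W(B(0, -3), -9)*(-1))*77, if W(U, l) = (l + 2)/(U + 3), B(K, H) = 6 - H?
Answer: 539/12 ≈ 44.917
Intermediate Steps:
W(U, l) = (2 + l)/(3 + U)
(W(B(0, -3), -9)*(-1))*77 = (((2 - 9)/(3 + (6 - 1*(-3))))*(-1))*77 = ((-7/(3 + (6 + 3)))*(-1))*77 = ((-7/(3 + 9))*(-1))*77 = ((-7/12)*(-1))*77 = (((1/12)*(-7))*(-1))*77 = -7/12*(-1)*77 = (7/12)*77 = 539/12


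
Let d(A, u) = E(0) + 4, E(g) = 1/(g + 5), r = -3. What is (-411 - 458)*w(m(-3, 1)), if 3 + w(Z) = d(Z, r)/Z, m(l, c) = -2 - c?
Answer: 19118/5 ≈ 3823.6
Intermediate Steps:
E(g) = 1/(5 + g)
d(A, u) = 21/5 (d(A, u) = 1/(5 + 0) + 4 = 1/5 + 4 = ⅕ + 4 = 21/5)
w(Z) = -3 + 21/(5*Z)
(-411 - 458)*w(m(-3, 1)) = (-411 - 458)*(-3 + 21/(5*(-2 - 1*1))) = -869*(-3 + 21/(5*(-2 - 1))) = -869*(-3 + (21/5)/(-3)) = -869*(-3 + (21/5)*(-⅓)) = -869*(-3 - 7/5) = -869*(-22/5) = 19118/5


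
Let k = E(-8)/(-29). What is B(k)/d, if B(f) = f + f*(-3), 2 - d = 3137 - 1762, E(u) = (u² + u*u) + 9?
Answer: -274/39817 ≈ -0.0068815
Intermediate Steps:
E(u) = 9 + 2*u² (E(u) = (u² + u²) + 9 = 2*u² + 9 = 9 + 2*u²)
k = -137/29 (k = (9 + 2*(-8)²)/(-29) = (9 + 2*64)*(-1/29) = (9 + 128)*(-1/29) = 137*(-1/29) = -137/29 ≈ -4.7241)
d = -1373 (d = 2 - (3137 - 1762) = 2 - 1*1375 = 2 - 1375 = -1373)
B(f) = -2*f (B(f) = f - 3*f = -2*f)
B(k)/d = -2*(-137/29)/(-1373) = (274/29)*(-1/1373) = -274/39817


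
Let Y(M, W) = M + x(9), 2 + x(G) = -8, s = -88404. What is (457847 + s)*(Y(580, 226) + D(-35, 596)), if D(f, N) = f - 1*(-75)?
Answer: 225360230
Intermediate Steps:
x(G) = -10 (x(G) = -2 - 8 = -10)
D(f, N) = 75 + f (D(f, N) = f + 75 = 75 + f)
Y(M, W) = -10 + M (Y(M, W) = M - 10 = -10 + M)
(457847 + s)*(Y(580, 226) + D(-35, 596)) = (457847 - 88404)*((-10 + 580) + (75 - 35)) = 369443*(570 + 40) = 369443*610 = 225360230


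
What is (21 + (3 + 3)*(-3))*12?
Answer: 36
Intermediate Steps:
(21 + (3 + 3)*(-3))*12 = (21 + 6*(-3))*12 = (21 - 18)*12 = 3*12 = 36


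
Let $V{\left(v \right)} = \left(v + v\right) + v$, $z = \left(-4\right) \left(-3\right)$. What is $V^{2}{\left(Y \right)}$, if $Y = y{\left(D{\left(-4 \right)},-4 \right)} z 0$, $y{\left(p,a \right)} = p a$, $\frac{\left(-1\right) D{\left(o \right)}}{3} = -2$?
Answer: $0$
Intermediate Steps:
$D{\left(o \right)} = 6$ ($D{\left(o \right)} = \left(-3\right) \left(-2\right) = 6$)
$z = 12$
$y{\left(p,a \right)} = a p$
$Y = 0$ ($Y = \left(-4\right) 6 \cdot 12 \cdot 0 = \left(-24\right) 12 \cdot 0 = \left(-288\right) 0 = 0$)
$V{\left(v \right)} = 3 v$ ($V{\left(v \right)} = 2 v + v = 3 v$)
$V^{2}{\left(Y \right)} = \left(3 \cdot 0\right)^{2} = 0^{2} = 0$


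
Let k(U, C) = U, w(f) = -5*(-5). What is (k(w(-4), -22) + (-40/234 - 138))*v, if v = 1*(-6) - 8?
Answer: 185374/117 ≈ 1584.4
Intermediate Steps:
w(f) = 25
v = -14 (v = -6 - 8 = -14)
(k(w(-4), -22) + (-40/234 - 138))*v = (25 + (-40/234 - 138))*(-14) = (25 + (-40*1/234 - 138))*(-14) = (25 + (-20/117 - 138))*(-14) = (25 - 16166/117)*(-14) = -13241/117*(-14) = 185374/117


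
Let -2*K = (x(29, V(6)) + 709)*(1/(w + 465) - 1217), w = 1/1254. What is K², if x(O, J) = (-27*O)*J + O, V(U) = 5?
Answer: 5082957981427895677382481/1360073753284 ≈ 3.7373e+12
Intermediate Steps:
x(O, J) = O - 27*J*O (x(O, J) = -27*J*O + O = O - 27*J*O)
w = 1/1254 ≈ 0.00079745
K = -2254541634441/1166222 (K = -(29*(1 - 27*5) + 709)*(1/(1/1254 + 465) - 1217)/2 = -(29*(1 - 135) + 709)*(1/(583111/1254) - 1217)/2 = -(29*(-134) + 709)*(1254/583111 - 1217)/2 = -(-3886 + 709)*(-709644833)/(2*583111) = -(-3177)*(-709644833)/(2*583111) = -½*2254541634441/583111 = -2254541634441/1166222 ≈ -1.9332e+6)
K² = (-2254541634441/1166222)² = 5082957981427895677382481/1360073753284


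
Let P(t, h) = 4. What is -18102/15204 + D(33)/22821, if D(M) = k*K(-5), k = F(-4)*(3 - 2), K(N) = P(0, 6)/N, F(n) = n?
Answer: -49173463/41306010 ≈ -1.1905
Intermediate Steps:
K(N) = 4/N
k = -4 (k = -4*(3 - 2) = -4*1 = -4)
D(M) = 16/5 (D(M) = -16/(-5) = -16*(-1)/5 = -4*(-⅘) = 16/5)
-18102/15204 + D(33)/22821 = -18102/15204 + (16/5)/22821 = -18102*1/15204 + (16/5)*(1/22821) = -431/362 + 16/114105 = -49173463/41306010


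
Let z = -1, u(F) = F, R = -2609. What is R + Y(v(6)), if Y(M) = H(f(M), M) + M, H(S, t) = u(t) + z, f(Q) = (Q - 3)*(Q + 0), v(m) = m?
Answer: -2598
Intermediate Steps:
f(Q) = Q*(-3 + Q) (f(Q) = (-3 + Q)*Q = Q*(-3 + Q))
H(S, t) = -1 + t (H(S, t) = t - 1 = -1 + t)
Y(M) = -1 + 2*M (Y(M) = (-1 + M) + M = -1 + 2*M)
R + Y(v(6)) = -2609 + (-1 + 2*6) = -2609 + (-1 + 12) = -2609 + 11 = -2598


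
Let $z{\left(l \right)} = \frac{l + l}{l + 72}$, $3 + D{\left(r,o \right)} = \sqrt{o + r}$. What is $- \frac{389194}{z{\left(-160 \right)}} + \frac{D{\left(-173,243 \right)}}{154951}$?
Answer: $- \frac{331682997277}{3099020} + \frac{\sqrt{70}}{154951} \approx -1.0703 \cdot 10^{5}$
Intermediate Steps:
$D{\left(r,o \right)} = -3 + \sqrt{o + r}$
$z{\left(l \right)} = \frac{2 l}{72 + l}$
$- \frac{389194}{z{\left(-160 \right)}} + \frac{D{\left(-173,243 \right)}}{154951} = - \frac{389194}{2 \left(-160\right) \frac{1}{72 - 160}} + \frac{-3 + \sqrt{243 - 173}}{154951} = - \frac{389194}{2 \left(-160\right) \frac{1}{-88}} + \left(-3 + \sqrt{70}\right) \frac{1}{154951} = - \frac{389194}{2 \left(-160\right) \left(- \frac{1}{88}\right)} - \left(\frac{3}{154951} - \frac{\sqrt{70}}{154951}\right) = - \frac{389194}{\frac{40}{11}} - \left(\frac{3}{154951} - \frac{\sqrt{70}}{154951}\right) = \left(-389194\right) \frac{11}{40} - \left(\frac{3}{154951} - \frac{\sqrt{70}}{154951}\right) = - \frac{2140567}{20} - \left(\frac{3}{154951} - \frac{\sqrt{70}}{154951}\right) = - \frac{331682997277}{3099020} + \frac{\sqrt{70}}{154951}$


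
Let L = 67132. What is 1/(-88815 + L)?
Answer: -1/21683 ≈ -4.6119e-5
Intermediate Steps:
1/(-88815 + L) = 1/(-88815 + 67132) = 1/(-21683) = -1/21683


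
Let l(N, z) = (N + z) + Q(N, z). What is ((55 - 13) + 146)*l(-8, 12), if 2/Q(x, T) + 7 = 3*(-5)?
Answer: 8084/11 ≈ 734.91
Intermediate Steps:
Q(x, T) = -1/11 (Q(x, T) = 2/(-7 + 3*(-5)) = 2/(-7 - 15) = 2/(-22) = 2*(-1/22) = -1/11)
l(N, z) = -1/11 + N + z (l(N, z) = (N + z) - 1/11 = -1/11 + N + z)
((55 - 13) + 146)*l(-8, 12) = ((55 - 13) + 146)*(-1/11 - 8 + 12) = (42 + 146)*(43/11) = 188*(43/11) = 8084/11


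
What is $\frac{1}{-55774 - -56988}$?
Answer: $\frac{1}{1214} \approx 0.00082372$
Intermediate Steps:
$\frac{1}{-55774 - -56988} = \frac{1}{-55774 + 56988} = \frac{1}{1214}$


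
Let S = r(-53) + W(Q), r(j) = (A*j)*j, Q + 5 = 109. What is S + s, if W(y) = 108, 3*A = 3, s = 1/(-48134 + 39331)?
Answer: 25678350/8803 ≈ 2917.0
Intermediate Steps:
Q = 104 (Q = -5 + 109 = 104)
s = -1/8803 (s = 1/(-8803) = -1/8803 ≈ -0.00011360)
A = 1 (A = (⅓)*3 = 1)
r(j) = j² (r(j) = (1*j)*j = j*j = j²)
S = 2917 (S = (-53)² + 108 = 2809 + 108 = 2917)
S + s = 2917 - 1/8803 = 25678350/8803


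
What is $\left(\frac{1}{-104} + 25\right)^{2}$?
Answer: $\frac{6754801}{10816} \approx 624.52$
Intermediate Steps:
$\left(\frac{1}{-104} + 25\right)^{2} = \left(- \frac{1}{104} + 25\right)^{2} = \left(\frac{2599}{104}\right)^{2} = \frac{6754801}{10816}$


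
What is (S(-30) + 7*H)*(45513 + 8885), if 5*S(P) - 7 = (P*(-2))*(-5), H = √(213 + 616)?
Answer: -15938614/5 + 380786*√829 ≈ 7.7760e+6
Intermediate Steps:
H = √829 ≈ 28.792
S(P) = 7/5 + 2*P (S(P) = 7/5 + ((P*(-2))*(-5))/5 = 7/5 + (-2*P*(-5))/5 = 7/5 + (10*P)/5 = 7/5 + 2*P)
(S(-30) + 7*H)*(45513 + 8885) = ((7/5 + 2*(-30)) + 7*√829)*(45513 + 8885) = ((7/5 - 60) + 7*√829)*54398 = (-293/5 + 7*√829)*54398 = -15938614/5 + 380786*√829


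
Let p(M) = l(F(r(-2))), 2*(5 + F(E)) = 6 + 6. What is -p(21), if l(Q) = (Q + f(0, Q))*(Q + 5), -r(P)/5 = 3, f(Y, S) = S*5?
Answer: -36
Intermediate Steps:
f(Y, S) = 5*S
r(P) = -15 (r(P) = -5*3 = -15)
F(E) = 1 (F(E) = -5 + (6 + 6)/2 = -5 + (1/2)*12 = -5 + 6 = 1)
l(Q) = 6*Q*(5 + Q) (l(Q) = (Q + 5*Q)*(Q + 5) = (6*Q)*(5 + Q) = 6*Q*(5 + Q))
p(M) = 36 (p(M) = 6*1*(5 + 1) = 6*1*6 = 36)
-p(21) = -1*36 = -36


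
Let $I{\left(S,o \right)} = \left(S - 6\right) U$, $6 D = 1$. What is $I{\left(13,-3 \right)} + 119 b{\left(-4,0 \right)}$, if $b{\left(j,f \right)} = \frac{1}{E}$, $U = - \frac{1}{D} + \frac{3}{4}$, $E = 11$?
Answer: $- \frac{1141}{44} \approx -25.932$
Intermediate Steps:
$D = \frac{1}{6}$ ($D = \frac{1}{6} \cdot 1 = \frac{1}{6} \approx 0.16667$)
$U = - \frac{21}{4}$ ($U = - \frac{1}{\frac{1}{6}} + \frac{3}{4} = \left(-1\right) 6 + 3 \cdot \frac{1}{4} = -6 + \frac{3}{4} = - \frac{21}{4} \approx -5.25$)
$I{\left(S,o \right)} = \frac{63}{2} - \frac{21 S}{4}$ ($I{\left(S,o \right)} = \left(S - 6\right) \left(- \frac{21}{4}\right) = \left(-6 + S\right) \left(- \frac{21}{4}\right) = \frac{63}{2} - \frac{21 S}{4}$)
$b{\left(j,f \right)} = \frac{1}{11}$
$I{\left(13,-3 \right)} + 119 b{\left(-4,0 \right)} = \left(\frac{63}{2} - \frac{273}{4}\right) + 119 \cdot \frac{1}{11} = \left(\frac{63}{2} - \frac{273}{4}\right) + \frac{119}{11} = - \frac{147}{4} + \frac{119}{11} = - \frac{1141}{44}$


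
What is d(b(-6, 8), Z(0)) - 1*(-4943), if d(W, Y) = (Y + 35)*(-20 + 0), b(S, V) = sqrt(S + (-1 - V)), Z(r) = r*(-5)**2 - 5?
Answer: 4343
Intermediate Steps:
Z(r) = -5 + 25*r (Z(r) = r*25 - 5 = 25*r - 5 = -5 + 25*r)
b(S, V) = sqrt(-1 + S - V)
d(W, Y) = -700 - 20*Y (d(W, Y) = (35 + Y)*(-20) = -700 - 20*Y)
d(b(-6, 8), Z(0)) - 1*(-4943) = (-700 - 20*(-5 + 25*0)) - 1*(-4943) = (-700 - 20*(-5 + 0)) + 4943 = (-700 - 20*(-5)) + 4943 = (-700 + 100) + 4943 = -600 + 4943 = 4343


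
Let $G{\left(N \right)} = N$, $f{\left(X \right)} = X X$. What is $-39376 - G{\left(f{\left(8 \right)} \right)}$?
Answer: $-39440$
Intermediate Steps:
$f{\left(X \right)} = X^{2}$
$-39376 - G{\left(f{\left(8 \right)} \right)} = -39376 - 8^{2} = -39376 - 64 = -39440$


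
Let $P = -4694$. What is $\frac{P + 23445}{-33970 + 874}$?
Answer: $- \frac{18751}{33096} \approx -0.56656$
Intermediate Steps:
$\frac{P + 23445}{-33970 + 874} = \frac{-4694 + 23445}{-33970 + 874} = \frac{18751}{-33096} = 18751 \left(- \frac{1}{33096}\right) = - \frac{18751}{33096}$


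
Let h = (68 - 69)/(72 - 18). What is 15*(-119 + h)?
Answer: -32135/18 ≈ -1785.3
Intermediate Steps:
h = -1/54 ≈ -0.018519
15*(-119 + h) = 15*(-119 - 1/54) = 15*(-6427/54) = -32135/18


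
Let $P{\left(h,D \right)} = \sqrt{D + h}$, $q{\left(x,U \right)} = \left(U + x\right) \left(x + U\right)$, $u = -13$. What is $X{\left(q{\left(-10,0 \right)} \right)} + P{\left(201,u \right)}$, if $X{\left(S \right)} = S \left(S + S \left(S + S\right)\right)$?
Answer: $2010000 + 2 \sqrt{47} \approx 2.01 \cdot 10^{6}$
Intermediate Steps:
$q{\left(x,U \right)} = \left(U + x\right)^{2}$ ($q{\left(x,U \right)} = \left(U + x\right) \left(U + x\right) = \left(U + x\right)^{2}$)
$X{\left(S \right)} = S \left(S + 2 S^{2}\right)$ ($X{\left(S \right)} = S \left(S + S 2 S\right) = S \left(S + 2 S^{2}\right)$)
$X{\left(q{\left(-10,0 \right)} \right)} + P{\left(201,u \right)} = \left(\left(0 - 10\right)^{2}\right)^{2} \left(1 + 2 \left(0 - 10\right)^{2}\right) + \sqrt{-13 + 201} = \left(\left(-10\right)^{2}\right)^{2} \left(1 + 2 \left(-10\right)^{2}\right) + \sqrt{188} = 100^{2} \left(1 + 2 \cdot 100\right) + 2 \sqrt{47} = 10000 \left(1 + 200\right) + 2 \sqrt{47} = 10000 \cdot 201 + 2 \sqrt{47} = 2010000 + 2 \sqrt{47}$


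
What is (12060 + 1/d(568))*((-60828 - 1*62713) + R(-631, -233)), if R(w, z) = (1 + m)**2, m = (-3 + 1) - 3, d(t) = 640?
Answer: -190683096705/128 ≈ -1.4897e+9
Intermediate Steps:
m = -5 (m = -2 - 3 = -5)
R(w, z) = 16 (R(w, z) = (1 - 5)**2 = (-4)**2 = 16)
(12060 + 1/d(568))*((-60828 - 1*62713) + R(-631, -233)) = (12060 + 1/640)*((-60828 - 1*62713) + 16) = (12060 + 1/640)*((-60828 - 62713) + 16) = 7718401*(-123541 + 16)/640 = (7718401/640)*(-123525) = -190683096705/128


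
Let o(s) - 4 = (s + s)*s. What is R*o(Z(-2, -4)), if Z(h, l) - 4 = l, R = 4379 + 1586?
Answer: 23860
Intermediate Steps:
R = 5965
Z(h, l) = 4 + l
o(s) = 4 + 2*s**2 (o(s) = 4 + (s + s)*s = 4 + (2*s)*s = 4 + 2*s**2)
R*o(Z(-2, -4)) = 5965*(4 + 2*(4 - 4)**2) = 5965*(4 + 2*0**2) = 5965*(4 + 2*0) = 5965*(4 + 0) = 5965*4 = 23860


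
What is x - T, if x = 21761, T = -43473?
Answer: 65234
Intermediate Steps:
x - T = 21761 - 1*(-43473) = 21761 + 43473 = 65234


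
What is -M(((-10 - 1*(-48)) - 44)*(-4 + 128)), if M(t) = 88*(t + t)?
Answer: 130944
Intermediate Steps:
M(t) = 176*t (M(t) = 88*(2*t) = 176*t)
-M(((-10 - 1*(-48)) - 44)*(-4 + 128)) = -176*((-10 - 1*(-48)) - 44)*(-4 + 128) = -176*((-10 + 48) - 44)*124 = -176*(38 - 44)*124 = -176*(-6*124) = -176*(-744) = -1*(-130944) = 130944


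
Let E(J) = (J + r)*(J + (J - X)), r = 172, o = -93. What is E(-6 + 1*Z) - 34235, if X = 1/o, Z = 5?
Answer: -1071830/31 ≈ -34575.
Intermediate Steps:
X = -1/93 (X = 1/(-93) = -1/93 ≈ -0.010753)
E(J) = (172 + J)*(1/93 + 2*J) (E(J) = (J + 172)*(J + (J - 1*(-1/93))) = (172 + J)*(J + (J + 1/93)) = (172 + J)*(J + (1/93 + J)) = (172 + J)*(1/93 + 2*J))
E(-6 + 1*Z) - 34235 = (172/93 + 2*(-6 + 1*5)² + 31993*(-6 + 1*5)/93) - 34235 = (172/93 + 2*(-6 + 5)² + 31993*(-6 + 5)/93) - 34235 = (172/93 + 2*(-1)² + (31993/93)*(-1)) - 34235 = (172/93 + 2*1 - 31993/93) - 34235 = (172/93 + 2 - 31993/93) - 34235 = -10545/31 - 34235 = -1071830/31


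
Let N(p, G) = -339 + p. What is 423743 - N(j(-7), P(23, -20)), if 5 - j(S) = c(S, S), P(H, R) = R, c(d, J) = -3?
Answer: 424074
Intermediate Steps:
j(S) = 8 (j(S) = 5 - 1*(-3) = 5 + 3 = 8)
423743 - N(j(-7), P(23, -20)) = 423743 - (-339 + 8) = 423743 - 1*(-331) = 423743 + 331 = 424074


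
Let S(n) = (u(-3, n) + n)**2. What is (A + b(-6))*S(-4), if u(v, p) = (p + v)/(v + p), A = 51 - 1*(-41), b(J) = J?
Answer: 774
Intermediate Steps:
A = 92 (A = 51 + 41 = 92)
u(v, p) = 1 (u(v, p) = (p + v)/(p + v) = 1)
S(n) = (1 + n)**2
(A + b(-6))*S(-4) = (92 - 6)*(1 - 4)**2 = 86*(-3)**2 = 86*9 = 774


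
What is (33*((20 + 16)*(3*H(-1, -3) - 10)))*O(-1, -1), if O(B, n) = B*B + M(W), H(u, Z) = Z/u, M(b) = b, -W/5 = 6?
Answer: 34452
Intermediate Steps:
W = -30 (W = -5*6 = -30)
O(B, n) = -30 + B² (O(B, n) = B*B - 30 = B² - 30 = -30 + B²)
(33*((20 + 16)*(3*H(-1, -3) - 10)))*O(-1, -1) = (33*((20 + 16)*(3*(-3/(-1)) - 10)))*(-30 + (-1)²) = (33*(36*(3*(-3*(-1)) - 10)))*(-30 + 1) = (33*(36*(3*3 - 10)))*(-29) = (33*(36*(9 - 10)))*(-29) = (33*(36*(-1)))*(-29) = (33*(-36))*(-29) = -1188*(-29) = 34452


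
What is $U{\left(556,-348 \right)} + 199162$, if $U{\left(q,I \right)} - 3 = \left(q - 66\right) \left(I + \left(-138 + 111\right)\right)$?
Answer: $15415$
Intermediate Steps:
$U{\left(q,I \right)} = 3 + \left(-66 + q\right) \left(-27 + I\right)$ ($U{\left(q,I \right)} = 3 + \left(q - 66\right) \left(I + \left(-138 + 111\right)\right) = 3 + \left(-66 + q\right) \left(I - 27\right) = 3 + \left(-66 + q\right) \left(-27 + I\right)$)
$U{\left(556,-348 \right)} + 199162 = \left(1785 - -22968 - 15012 - 193488\right) + 199162 = \left(1785 + 22968 - 15012 - 193488\right) + 199162 = -183747 + 199162 = 15415$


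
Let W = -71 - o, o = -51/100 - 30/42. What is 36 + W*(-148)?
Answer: 1813491/175 ≈ 10363.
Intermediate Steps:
o = -857/700 (o = -51*1/100 - 30*1/42 = -51/100 - 5/7 = -857/700 ≈ -1.2243)
W = -48843/700 (W = -71 - 1*(-857/700) = -71 + 857/700 = -48843/700 ≈ -69.776)
36 + W*(-148) = 36 - 48843/700*(-148) = 36 + 1807191/175 = 1813491/175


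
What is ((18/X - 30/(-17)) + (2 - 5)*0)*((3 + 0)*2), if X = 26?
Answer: 3258/221 ≈ 14.742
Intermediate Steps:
((18/X - 30/(-17)) + (2 - 5)*0)*((3 + 0)*2) = ((18/26 - 30/(-17)) + (2 - 5)*0)*((3 + 0)*2) = ((18*(1/26) - 30*(-1/17)) - 3*0)*(3*2) = ((9/13 + 30/17) + 0)*6 = (543/221 + 0)*6 = (543/221)*6 = 3258/221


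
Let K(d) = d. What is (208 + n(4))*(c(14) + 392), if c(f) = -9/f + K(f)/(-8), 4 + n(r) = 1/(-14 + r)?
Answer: 22243451/280 ≈ 79441.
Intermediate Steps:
n(r) = -4 + 1/(-14 + r)
c(f) = -9/f - f/8 (c(f) = -9/f + f/(-8) = -9/f + f*(-1/8) = -9/f - f/8)
(208 + n(4))*(c(14) + 392) = (208 + (57 - 4*4)/(-14 + 4))*((-9/14 - 1/8*14) + 392) = (208 + (57 - 16)/(-10))*((-9*1/14 - 7/4) + 392) = (208 - 1/10*41)*((-9/14 - 7/4) + 392) = (208 - 41/10)*(-67/28 + 392) = (2039/10)*(10909/28) = 22243451/280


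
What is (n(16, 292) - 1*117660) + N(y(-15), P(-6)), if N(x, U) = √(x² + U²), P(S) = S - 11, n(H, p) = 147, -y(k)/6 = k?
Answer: -117513 + √8389 ≈ -1.1742e+5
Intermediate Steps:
y(k) = -6*k
P(S) = -11 + S
N(x, U) = √(U² + x²)
(n(16, 292) - 1*117660) + N(y(-15), P(-6)) = (147 - 1*117660) + √((-11 - 6)² + (-6*(-15))²) = (147 - 117660) + √((-17)² + 90²) = -117513 + √(289 + 8100) = -117513 + √8389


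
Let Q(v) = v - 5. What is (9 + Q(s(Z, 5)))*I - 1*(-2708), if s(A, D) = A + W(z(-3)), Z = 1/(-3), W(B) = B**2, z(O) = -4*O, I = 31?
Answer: 21857/3 ≈ 7285.7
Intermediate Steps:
Z = -1/3 ≈ -0.33333
s(A, D) = 144 + A (s(A, D) = A + (-4*(-3))**2 = A + 12**2 = A + 144 = 144 + A)
Q(v) = -5 + v
(9 + Q(s(Z, 5)))*I - 1*(-2708) = (9 + (-5 + (144 - 1/3)))*31 - 1*(-2708) = (9 + (-5 + 431/3))*31 + 2708 = (9 + 416/3)*31 + 2708 = (443/3)*31 + 2708 = 13733/3 + 2708 = 21857/3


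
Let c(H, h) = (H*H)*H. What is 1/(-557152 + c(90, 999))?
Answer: 1/171848 ≈ 5.8191e-6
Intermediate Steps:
c(H, h) = H³ (c(H, h) = H²*H = H³)
1/(-557152 + c(90, 999)) = 1/(-557152 + 90³) = 1/(-557152 + 729000) = 1/171848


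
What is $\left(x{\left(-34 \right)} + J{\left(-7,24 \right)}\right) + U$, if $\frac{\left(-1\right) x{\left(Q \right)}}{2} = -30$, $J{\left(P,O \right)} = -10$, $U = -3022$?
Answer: $-2972$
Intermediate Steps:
$x{\left(Q \right)} = 60$ ($x{\left(Q \right)} = \left(-2\right) \left(-30\right) = 60$)
$\left(x{\left(-34 \right)} + J{\left(-7,24 \right)}\right) + U = \left(60 - 10\right) - 3022 = 50 - 3022 = -2972$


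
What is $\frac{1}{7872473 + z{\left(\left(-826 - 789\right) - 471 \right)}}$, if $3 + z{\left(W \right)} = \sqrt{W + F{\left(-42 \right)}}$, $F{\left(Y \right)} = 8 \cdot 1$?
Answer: $\frac{3936235}{30987891951489} - \frac{i \sqrt{2078}}{61975783902978} \approx 1.2703 \cdot 10^{-7} - 7.3553 \cdot 10^{-13} i$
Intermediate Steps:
$F{\left(Y \right)} = 8$
$z{\left(W \right)} = -3 + \sqrt{8 + W}$ ($z{\left(W \right)} = -3 + \sqrt{W + 8} = -3 + \sqrt{8 + W}$)
$\frac{1}{7872473 + z{\left(\left(-826 - 789\right) - 471 \right)}} = \frac{1}{7872473 - \left(3 - \sqrt{8 - 2086}\right)} = \frac{1}{7872473 - \left(3 - \sqrt{-2078}\right)} = \frac{1}{7872473 - \left(3 - i \sqrt{2078}\right)} = \frac{1}{7872470 + i \sqrt{2078}}$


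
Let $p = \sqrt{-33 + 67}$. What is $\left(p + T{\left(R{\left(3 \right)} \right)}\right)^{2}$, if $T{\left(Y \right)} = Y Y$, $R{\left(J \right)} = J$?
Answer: $\left(9 + \sqrt{34}\right)^{2} \approx 219.96$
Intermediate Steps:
$T{\left(Y \right)} = Y^{2}$
$p = \sqrt{34} \approx 5.8309$
$\left(p + T{\left(R{\left(3 \right)} \right)}\right)^{2} = \left(\sqrt{34} + 3^{2}\right)^{2} = \left(\sqrt{34} + 9\right)^{2} = \left(9 + \sqrt{34}\right)^{2}$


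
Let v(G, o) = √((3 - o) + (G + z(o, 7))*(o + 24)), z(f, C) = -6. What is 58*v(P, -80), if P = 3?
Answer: 58*√251 ≈ 918.89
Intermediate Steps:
v(G, o) = √(3 - o + (-6 + G)*(24 + o)) (v(G, o) = √((3 - o) + (G - 6)*(o + 24)) = √((3 - o) + (-6 + G)*(24 + o)) = √(3 - o + (-6 + G)*(24 + o)))
58*v(P, -80) = 58*√(-141 - 7*(-80) + 24*3 + 3*(-80)) = 58*√(-141 + 560 + 72 - 240) = 58*√251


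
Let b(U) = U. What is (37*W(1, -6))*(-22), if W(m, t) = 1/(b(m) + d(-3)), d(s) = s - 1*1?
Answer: 814/3 ≈ 271.33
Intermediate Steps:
d(s) = -1 + s (d(s) = s - 1 = -1 + s)
W(m, t) = 1/(-4 + m) (W(m, t) = 1/(m + (-1 - 3)) = 1/(m - 4) = 1/(-4 + m))
(37*W(1, -6))*(-22) = (37/(-4 + 1))*(-22) = (37/(-3))*(-22) = (37*(-⅓))*(-22) = -37/3*(-22) = 814/3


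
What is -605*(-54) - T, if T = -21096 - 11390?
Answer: 65156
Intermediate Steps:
T = -32486
-605*(-54) - T = -605*(-54) - 1*(-32486) = 32670 + 32486 = 65156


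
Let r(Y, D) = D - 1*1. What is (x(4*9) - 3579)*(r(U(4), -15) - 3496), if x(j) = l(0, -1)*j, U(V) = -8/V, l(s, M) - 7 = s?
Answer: 11684424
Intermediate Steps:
l(s, M) = 7 + s
r(Y, D) = -1 + D (r(Y, D) = D - 1 = -1 + D)
x(j) = 7*j (x(j) = (7 + 0)*j = 7*j)
(x(4*9) - 3579)*(r(U(4), -15) - 3496) = (7*(4*9) - 3579)*((-1 - 15) - 3496) = (7*36 - 3579)*(-16 - 3496) = (252 - 3579)*(-3512) = -3327*(-3512) = 11684424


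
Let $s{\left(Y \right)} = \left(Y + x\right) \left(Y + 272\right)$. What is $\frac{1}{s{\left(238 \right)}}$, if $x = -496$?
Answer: $- \frac{1}{131580} \approx -7.5999 \cdot 10^{-6}$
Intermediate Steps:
$s{\left(Y \right)} = \left(-496 + Y\right) \left(272 + Y\right)$ ($s{\left(Y \right)} = \left(Y - 496\right) \left(Y + 272\right) = \left(-496 + Y\right) \left(272 + Y\right)$)
$\frac{1}{s{\left(238 \right)}} = \frac{1}{-134912 + 238^{2} - 53312} = \frac{1}{-134912 + 56644 - 53312} = \frac{1}{-131580} = - \frac{1}{131580}$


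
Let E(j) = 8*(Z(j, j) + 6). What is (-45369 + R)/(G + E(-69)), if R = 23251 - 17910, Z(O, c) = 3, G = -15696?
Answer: 10007/3906 ≈ 2.5620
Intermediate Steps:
E(j) = 72 (E(j) = 8*(3 + 6) = 8*9 = 72)
R = 5341
(-45369 + R)/(G + E(-69)) = (-45369 + 5341)/(-15696 + 72) = -40028/(-15624) = -40028*(-1/15624) = 10007/3906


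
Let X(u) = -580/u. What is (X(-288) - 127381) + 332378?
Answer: 14759929/72 ≈ 2.0500e+5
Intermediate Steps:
(X(-288) - 127381) + 332378 = (-580/(-288) - 127381) + 332378 = (-580*(-1/288) - 127381) + 332378 = (145/72 - 127381) + 332378 = -9171287/72 + 332378 = 14759929/72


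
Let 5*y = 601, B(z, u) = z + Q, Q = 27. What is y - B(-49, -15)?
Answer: 711/5 ≈ 142.20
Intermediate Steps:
B(z, u) = 27 + z (B(z, u) = z + 27 = 27 + z)
y = 601/5 (y = (⅕)*601 = 601/5 ≈ 120.20)
y - B(-49, -15) = 601/5 - (27 - 49) = 601/5 - 1*(-22) = 601/5 + 22 = 711/5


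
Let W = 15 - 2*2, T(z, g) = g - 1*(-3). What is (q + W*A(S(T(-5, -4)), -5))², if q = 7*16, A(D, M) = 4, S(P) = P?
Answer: 24336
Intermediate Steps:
T(z, g) = 3 + g (T(z, g) = g + 3 = 3 + g)
W = 11 (W = 15 - 1*4 = 15 - 4 = 11)
q = 112
(q + W*A(S(T(-5, -4)), -5))² = (112 + 11*4)² = (112 + 44)² = 156² = 24336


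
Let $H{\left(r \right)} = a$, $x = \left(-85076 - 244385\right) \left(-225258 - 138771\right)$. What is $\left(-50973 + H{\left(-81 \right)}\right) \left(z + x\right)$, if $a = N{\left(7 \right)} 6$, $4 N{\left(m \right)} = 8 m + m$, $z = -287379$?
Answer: $-6102014752364715$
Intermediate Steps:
$N{\left(m \right)} = \frac{9 m}{4}$ ($N{\left(m \right)} = \frac{8 m + m}{4} = \frac{9 m}{4}$)
$a = \frac{189}{2}$ ($a = \frac{9}{4} \cdot 7 \cdot 6 = \frac{63}{4} \cdot 6 = \frac{189}{2} \approx 94.5$)
$x = 119933358369$ ($x = \left(-329461\right) \left(-364029\right) = 119933358369$)
$H{\left(r \right)} = \frac{189}{2}$
$\left(-50973 + H{\left(-81 \right)}\right) \left(z + x\right) = \left(-50973 + \frac{189}{2}\right) \left(-287379 + 119933358369\right) = \left(- \frac{101757}{2}\right) 119933070990 = -6102014752364715$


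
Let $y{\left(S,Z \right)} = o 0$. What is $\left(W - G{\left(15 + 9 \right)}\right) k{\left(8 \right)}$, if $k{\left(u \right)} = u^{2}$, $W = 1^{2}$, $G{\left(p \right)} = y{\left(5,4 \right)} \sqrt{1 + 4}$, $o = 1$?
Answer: $64$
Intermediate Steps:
$y{\left(S,Z \right)} = 0$ ($y{\left(S,Z \right)} = 1 \cdot 0 = 0$)
$G{\left(p \right)} = 0$ ($G{\left(p \right)} = 0 \sqrt{1 + 4} = 0 \sqrt{5} = 0$)
$W = 1$
$\left(W - G{\left(15 + 9 \right)}\right) k{\left(8 \right)} = \left(1 - 0\right) 8^{2} = \left(1 + 0\right) 64 = 1 \cdot 64 = 64$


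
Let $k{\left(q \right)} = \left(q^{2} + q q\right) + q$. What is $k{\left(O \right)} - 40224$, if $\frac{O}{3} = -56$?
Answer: $16056$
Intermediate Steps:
$O = -168$ ($O = 3 \left(-56\right) = -168$)
$k{\left(q \right)} = q + 2 q^{2}$ ($k{\left(q \right)} = \left(q^{2} + q^{2}\right) + q = 2 q^{2} + q = q + 2 q^{2}$)
$k{\left(O \right)} - 40224 = - 168 \left(1 + 2 \left(-168\right)\right) - 40224 = - 168 \left(1 - 336\right) - 40224 = \left(-168\right) \left(-335\right) - 40224 = 56280 - 40224 = 16056$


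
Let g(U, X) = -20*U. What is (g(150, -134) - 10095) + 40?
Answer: -13055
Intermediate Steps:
(g(150, -134) - 10095) + 40 = (-20*150 - 10095) + 40 = (-3000 - 10095) + 40 = -13095 + 40 = -13055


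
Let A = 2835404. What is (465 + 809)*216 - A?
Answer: -2560220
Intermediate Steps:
(465 + 809)*216 - A = (465 + 809)*216 - 1*2835404 = 1274*216 - 2835404 = 275184 - 2835404 = -2560220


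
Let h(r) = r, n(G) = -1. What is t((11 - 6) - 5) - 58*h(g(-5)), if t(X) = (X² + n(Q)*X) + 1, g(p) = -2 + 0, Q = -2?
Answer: 117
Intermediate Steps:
g(p) = -2
t(X) = 1 + X² - X (t(X) = (X² - X) + 1 = 1 + X² - X)
t((11 - 6) - 5) - 58*h(g(-5)) = (1 + ((11 - 6) - 5)² - ((11 - 6) - 5)) - 58*(-2) = (1 + (5 - 5)² - (5 - 5)) + 116 = (1 + 0² - 1*0) + 116 = (1 + 0 + 0) + 116 = 1 + 116 = 117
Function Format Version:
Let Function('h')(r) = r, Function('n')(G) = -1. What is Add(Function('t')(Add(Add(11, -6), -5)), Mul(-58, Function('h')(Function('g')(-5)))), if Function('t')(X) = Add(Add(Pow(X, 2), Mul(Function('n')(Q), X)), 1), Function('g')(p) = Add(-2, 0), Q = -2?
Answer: 117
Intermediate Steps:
Function('g')(p) = -2
Function('t')(X) = Add(1, Pow(X, 2), Mul(-1, X)) (Function('t')(X) = Add(Add(Pow(X, 2), Mul(-1, X)), 1) = Add(1, Pow(X, 2), Mul(-1, X)))
Add(Function('t')(Add(Add(11, -6), -5)), Mul(-58, Function('h')(Function('g')(-5)))) = Add(Add(1, Pow(Add(Add(11, -6), -5), 2), Mul(-1, Add(Add(11, -6), -5))), Mul(-58, -2)) = Add(Add(1, Pow(Add(5, -5), 2), Mul(-1, Add(5, -5))), 116) = Add(Add(1, Pow(0, 2), Mul(-1, 0)), 116) = Add(Add(1, 0, 0), 116) = Add(1, 116) = 117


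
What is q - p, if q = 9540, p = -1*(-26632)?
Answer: -17092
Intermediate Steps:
p = 26632
q - p = 9540 - 1*26632 = 9540 - 26632 = -17092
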